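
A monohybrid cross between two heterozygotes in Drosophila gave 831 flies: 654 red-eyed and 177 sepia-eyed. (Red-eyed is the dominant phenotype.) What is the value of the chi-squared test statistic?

6.069

For a monohybrid cross between heterozygotes with complete dominance, the expected phenotypic ratio is 3:1.
The 3:1 ratio has 4 parts, so with N = 831 the expected counts are:
  red-eyed: 831 × 3/4 = 623.25
  sepia-eyed: 831 × 1/4 = 207.75
χ² = Σ (O − E)² / E
  red-eyed: (654 − 623.25)² / 623.25 = 1.5171
  sepia-eyed: (177 − 207.75)² / 207.75 = 4.5514
χ² = 1.5171 + 4.5514 = 6.0685 ≈ 6.069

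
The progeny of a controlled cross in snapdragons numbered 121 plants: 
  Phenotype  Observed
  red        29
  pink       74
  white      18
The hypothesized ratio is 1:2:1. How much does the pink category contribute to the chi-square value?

3.012

The 1:2:1 ratio has 4 parts, so with N = 121 the expected counts are:
  red: 121 × 1/4 = 30.25
  pink: 121 × 2/4 = 60.5
  white: 121 × 1/4 = 30.25
Contribution of pink: (74 − 60.5)² / 60.5 = 3.0124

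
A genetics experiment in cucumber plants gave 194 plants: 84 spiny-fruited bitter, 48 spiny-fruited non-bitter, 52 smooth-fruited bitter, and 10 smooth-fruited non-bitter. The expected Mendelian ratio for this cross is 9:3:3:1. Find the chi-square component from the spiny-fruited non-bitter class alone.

3.715

The 9:3:3:1 ratio has 16 parts, so with N = 194 the expected counts are:
  spiny-fruited bitter: 194 × 9/16 = 109.125
  spiny-fruited non-bitter: 194 × 3/16 = 36.375
  smooth-fruited bitter: 194 × 3/16 = 36.375
  smooth-fruited non-bitter: 194 × 1/16 = 12.125
Contribution of spiny-fruited non-bitter: (48 − 36.375)² / 36.375 = 3.7152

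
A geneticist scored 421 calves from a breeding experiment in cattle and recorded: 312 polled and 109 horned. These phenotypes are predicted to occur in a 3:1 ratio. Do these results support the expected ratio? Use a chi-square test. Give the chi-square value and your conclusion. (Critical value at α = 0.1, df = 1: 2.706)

Expected counts for N = 421 under a 3:1 ratio (total parts = 4):
  polled: 421 × 3/4 = 315.75
  horned: 421 × 1/4 = 105.25
χ² = Σ (O − E)² / E
  polled: (312 − 315.75)² / 315.75 = 0.0445
  horned: (109 − 105.25)² / 105.25 = 0.1336
χ² = 0.0445 + 0.1336 = 0.1781 ≈ 0.178
Degrees of freedom = 2 − 1 = 1; critical value at α = 0.1 is 2.706.
Since 0.178 < 2.706, we fail to reject the null hypothesis — the data are consistent with the 3:1 ratio.

0.178; consistent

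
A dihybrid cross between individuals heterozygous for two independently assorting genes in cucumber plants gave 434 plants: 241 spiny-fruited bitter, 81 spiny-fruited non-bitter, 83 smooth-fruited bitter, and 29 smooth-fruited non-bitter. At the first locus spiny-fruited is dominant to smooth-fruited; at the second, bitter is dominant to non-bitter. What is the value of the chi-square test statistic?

0.204

A dihybrid F₂ with independent assortment and complete dominance at both loci gives a 9:3:3:1 phenotypic ratio.
Under the 9:3:3:1 hypothesis (Σ ratio = 16, N = 434):
  spiny-fruited bitter: 434 × 9/16 = 244.125
  spiny-fruited non-bitter: 434 × 3/16 = 81.375
  smooth-fruited bitter: 434 × 3/16 = 81.375
  smooth-fruited non-bitter: 434 × 1/16 = 27.125
χ² = Σ (O − E)² / E
  spiny-fruited bitter: (241 − 244.125)² / 244.125 = 0.0400
  spiny-fruited non-bitter: (81 − 81.375)² / 81.375 = 0.0017
  smooth-fruited bitter: (83 − 81.375)² / 81.375 = 0.0325
  smooth-fruited non-bitter: (29 − 27.125)² / 27.125 = 0.1296
χ² = 0.0400 + 0.0017 + 0.0325 + 0.1296 = 0.2038 ≈ 0.204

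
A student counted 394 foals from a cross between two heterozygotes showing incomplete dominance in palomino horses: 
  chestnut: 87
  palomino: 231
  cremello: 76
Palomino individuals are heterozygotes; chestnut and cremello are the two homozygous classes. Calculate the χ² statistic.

12.350

With incomplete dominance, a heterozygote × heterozygote cross gives a 1:2:1 phenotypic ratio.
Total ratio parts = 4. Expected numbers out of 394:
  chestnut: 394 × 1/4 = 98.5
  palomino: 394 × 2/4 = 197
  cremello: 394 × 1/4 = 98.5
χ² = Σ (O − E)² / E
  chestnut: (87 − 98.5)² / 98.5 = 1.3426
  palomino: (231 − 197)² / 197 = 5.8680
  cremello: (76 − 98.5)² / 98.5 = 5.1396
χ² = 1.3426 + 5.8680 + 5.1396 = 12.3502 ≈ 12.350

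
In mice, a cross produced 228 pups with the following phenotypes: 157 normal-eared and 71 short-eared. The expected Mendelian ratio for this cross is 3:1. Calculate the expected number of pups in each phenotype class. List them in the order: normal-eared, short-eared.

Under the 3:1 hypothesis (Σ ratio = 4, N = 228):
  normal-eared: 228 × 3/4 = 171
  short-eared: 228 × 1/4 = 57

171, 57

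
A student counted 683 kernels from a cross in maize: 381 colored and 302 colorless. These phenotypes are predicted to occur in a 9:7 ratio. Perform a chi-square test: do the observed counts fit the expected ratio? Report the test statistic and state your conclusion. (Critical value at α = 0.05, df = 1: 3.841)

The 9:7 ratio has 16 parts, so with N = 683 the expected counts are:
  colored: 683 × 9/16 = 384.1875
  colorless: 683 × 7/16 = 298.8125
χ² = Σ (O − E)² / E
  colored: (381 − 384.1875)² / 384.1875 = 0.0264
  colorless: (302 − 298.8125)² / 298.8125 = 0.0340
χ² = 0.0264 + 0.0340 = 0.0604 ≈ 0.060
Degrees of freedom = 2 − 1 = 1; critical value at α = 0.05 is 3.841.
Since 0.060 < 3.841, we fail to reject the null hypothesis — the data are consistent with the 9:7 ratio.

0.060; consistent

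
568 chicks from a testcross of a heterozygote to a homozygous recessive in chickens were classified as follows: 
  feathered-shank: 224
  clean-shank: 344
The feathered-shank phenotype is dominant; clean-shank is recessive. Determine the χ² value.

A testcross of a heterozygote (Aa × aa) gives a 1:1 phenotypic ratio.
Total ratio parts = 2. Expected numbers out of 568:
  feathered-shank: 568 × 1/2 = 284
  clean-shank: 568 × 1/2 = 284
χ² = Σ (O − E)² / E
  feathered-shank: (224 − 284)² / 284 = 12.6761
  clean-shank: (344 − 284)² / 284 = 12.6761
χ² = 12.6761 + 12.6761 = 25.3522 ≈ 25.352

25.352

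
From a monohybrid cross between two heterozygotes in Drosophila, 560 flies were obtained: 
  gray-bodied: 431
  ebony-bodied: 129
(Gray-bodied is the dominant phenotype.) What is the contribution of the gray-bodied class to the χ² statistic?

0.288

For a monohybrid cross between heterozygotes with complete dominance, the expected phenotypic ratio is 3:1.
Total ratio parts = 4. Expected numbers out of 560:
  gray-bodied: 560 × 3/4 = 420
  ebony-bodied: 560 × 1/4 = 140
Contribution of gray-bodied: (431 − 420)² / 420 = 0.2881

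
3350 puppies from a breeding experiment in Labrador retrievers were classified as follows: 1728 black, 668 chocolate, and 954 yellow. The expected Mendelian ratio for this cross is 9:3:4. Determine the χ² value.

Under the 9:3:4 hypothesis (Σ ratio = 16, N = 3350):
  black: 3350 × 9/16 = 1884.375
  chocolate: 3350 × 3/16 = 628.125
  yellow: 3350 × 4/16 = 837.5
χ² = Σ (O − E)² / E
  black: (1728 − 1884.375)² / 1884.375 = 12.9768
  chocolate: (668 − 628.125)² / 628.125 = 2.5314
  yellow: (954 − 837.5)² / 837.5 = 16.2057
χ² = 12.9768 + 2.5314 + 16.2057 = 31.7139 ≈ 31.714

31.714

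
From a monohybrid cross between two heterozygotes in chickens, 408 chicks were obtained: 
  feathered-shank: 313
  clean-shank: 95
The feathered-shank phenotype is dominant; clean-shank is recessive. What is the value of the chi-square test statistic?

For a monohybrid cross between heterozygotes with complete dominance, the expected phenotypic ratio is 3:1.
The 3:1 ratio has 4 parts, so with N = 408 the expected counts are:
  feathered-shank: 408 × 3/4 = 306
  clean-shank: 408 × 1/4 = 102
χ² = Σ (O − E)² / E
  feathered-shank: (313 − 306)² / 306 = 0.1601
  clean-shank: (95 − 102)² / 102 = 0.4804
χ² = 0.1601 + 0.4804 = 0.6405 ≈ 0.641

0.641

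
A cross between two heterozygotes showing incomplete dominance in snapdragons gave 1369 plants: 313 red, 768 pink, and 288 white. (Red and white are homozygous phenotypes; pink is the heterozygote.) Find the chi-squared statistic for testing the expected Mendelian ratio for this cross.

With incomplete dominance, a heterozygote × heterozygote cross gives a 1:2:1 phenotypic ratio.
Total ratio parts = 4. Expected numbers out of 1369:
  red: 1369 × 1/4 = 342.25
  pink: 1369 × 2/4 = 684.5
  white: 1369 × 1/4 = 342.25
χ² = Σ (O − E)² / E
  red: (313 − 342.25)² / 342.25 = 2.4998
  pink: (768 − 684.5)² / 684.5 = 10.1859
  white: (288 − 342.25)² / 342.25 = 8.5992
χ² = 2.4998 + 10.1859 + 8.5992 = 21.2849 ≈ 21.285

21.285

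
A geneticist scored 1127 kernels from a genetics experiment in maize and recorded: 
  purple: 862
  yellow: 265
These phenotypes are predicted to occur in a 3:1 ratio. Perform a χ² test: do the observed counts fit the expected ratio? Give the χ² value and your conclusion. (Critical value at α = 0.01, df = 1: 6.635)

Under the 3:1 hypothesis (Σ ratio = 4, N = 1127):
  purple: 1127 × 3/4 = 845.25
  yellow: 1127 × 1/4 = 281.75
χ² = Σ (O − E)² / E
  purple: (862 − 845.25)² / 845.25 = 0.3319
  yellow: (265 − 281.75)² / 281.75 = 0.9958
χ² = 0.3319 + 0.9958 = 1.3277 ≈ 1.328
Degrees of freedom = 2 − 1 = 1; critical value at α = 0.01 is 6.635.
Since 1.328 < 6.635, we fail to reject the null hypothesis — the data are consistent with the 3:1 ratio.

1.328; consistent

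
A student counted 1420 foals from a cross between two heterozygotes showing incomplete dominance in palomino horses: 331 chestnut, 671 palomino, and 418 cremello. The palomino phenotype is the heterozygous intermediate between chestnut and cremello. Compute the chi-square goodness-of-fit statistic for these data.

With incomplete dominance, a heterozygote × heterozygote cross gives a 1:2:1 phenotypic ratio.
Expected counts for N = 1420 under a 1:2:1 ratio (total parts = 4):
  chestnut: 1420 × 1/4 = 355
  palomino: 1420 × 2/4 = 710
  cremello: 1420 × 1/4 = 355
χ² = Σ (O − E)² / E
  chestnut: (331 − 355)² / 355 = 1.6225
  palomino: (671 − 710)² / 710 = 2.1423
  cremello: (418 − 355)² / 355 = 11.1803
χ² = 1.6225 + 2.1423 + 11.1803 = 14.9451 ≈ 14.945

14.945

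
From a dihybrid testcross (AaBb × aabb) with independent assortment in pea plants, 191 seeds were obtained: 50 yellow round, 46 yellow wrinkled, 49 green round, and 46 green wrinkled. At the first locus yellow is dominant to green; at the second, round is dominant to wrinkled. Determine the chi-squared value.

A dihybrid testcross with independent assortment gives a 1:1:1:1 ratio.
Expected counts for N = 191 under a 1:1:1:1 ratio (total parts = 4):
  yellow round: 191 × 1/4 = 47.75
  yellow wrinkled: 191 × 1/4 = 47.75
  green round: 191 × 1/4 = 47.75
  green wrinkled: 191 × 1/4 = 47.75
χ² = Σ (O − E)² / E
  yellow round: (50 − 47.75)² / 47.75 = 0.1060
  yellow wrinkled: (46 − 47.75)² / 47.75 = 0.0641
  green round: (49 − 47.75)² / 47.75 = 0.0327
  green wrinkled: (46 − 47.75)² / 47.75 = 0.0641
χ² = 0.1060 + 0.0641 + 0.0327 + 0.0641 = 0.2669 ≈ 0.267

0.267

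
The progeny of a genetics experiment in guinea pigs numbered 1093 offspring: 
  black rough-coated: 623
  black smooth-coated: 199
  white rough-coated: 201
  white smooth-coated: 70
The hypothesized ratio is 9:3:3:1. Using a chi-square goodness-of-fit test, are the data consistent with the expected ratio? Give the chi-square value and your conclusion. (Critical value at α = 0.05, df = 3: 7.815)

The 9:3:3:1 ratio has 16 parts, so with N = 1093 the expected counts are:
  black rough-coated: 1093 × 9/16 = 614.8125
  black smooth-coated: 1093 × 3/16 = 204.9375
  white rough-coated: 1093 × 3/16 = 204.9375
  white smooth-coated: 1093 × 1/16 = 68.3125
χ² = Σ (O − E)² / E
  black rough-coated: (623 − 614.8125)² / 614.8125 = 0.1090
  black smooth-coated: (199 − 204.9375)² / 204.9375 = 0.1720
  white rough-coated: (201 − 204.9375)² / 204.9375 = 0.0757
  white smooth-coated: (70 − 68.3125)² / 68.3125 = 0.0417
χ² = 0.1090 + 0.1720 + 0.0757 + 0.0417 = 0.3984 ≈ 0.398
Degrees of freedom = 4 − 1 = 3; critical value at α = 0.05 is 7.815.
Since 0.398 < 7.815, we fail to reject the null hypothesis — the data are consistent with the 9:3:3:1 ratio.

0.398; consistent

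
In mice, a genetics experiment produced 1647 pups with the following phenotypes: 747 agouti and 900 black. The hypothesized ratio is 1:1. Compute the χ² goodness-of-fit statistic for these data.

14.213

Under the 1:1 hypothesis (Σ ratio = 2, N = 1647):
  agouti: 1647 × 1/2 = 823.5
  black: 1647 × 1/2 = 823.5
χ² = Σ (O − E)² / E
  agouti: (747 − 823.5)² / 823.5 = 7.1066
  black: (900 − 823.5)² / 823.5 = 7.1066
χ² = 7.1066 + 7.1066 = 14.2132 ≈ 14.213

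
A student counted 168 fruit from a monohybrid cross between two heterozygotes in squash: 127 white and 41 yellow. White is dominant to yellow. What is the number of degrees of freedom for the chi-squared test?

1

For a monohybrid cross between heterozygotes with complete dominance, the expected phenotypic ratio is 3:1.
A goodness-of-fit test with 2 phenotype classes has df = 2 − 1 = 1.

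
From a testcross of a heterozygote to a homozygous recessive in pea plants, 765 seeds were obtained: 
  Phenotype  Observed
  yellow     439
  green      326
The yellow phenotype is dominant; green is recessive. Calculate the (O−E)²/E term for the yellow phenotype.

8.346

A testcross of a heterozygote (Aa × aa) gives a 1:1 phenotypic ratio.
The 1:1 ratio has 2 parts, so with N = 765 the expected counts are:
  yellow: 765 × 1/2 = 382.5
  green: 765 × 1/2 = 382.5
Contribution of yellow: (439 − 382.5)² / 382.5 = 8.3458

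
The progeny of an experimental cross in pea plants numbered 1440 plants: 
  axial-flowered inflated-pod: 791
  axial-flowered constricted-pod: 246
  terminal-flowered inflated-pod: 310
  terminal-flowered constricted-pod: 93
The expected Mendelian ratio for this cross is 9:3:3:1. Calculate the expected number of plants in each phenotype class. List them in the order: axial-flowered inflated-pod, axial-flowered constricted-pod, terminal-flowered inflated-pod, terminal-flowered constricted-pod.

Under the 9:3:3:1 hypothesis (Σ ratio = 16, N = 1440):
  axial-flowered inflated-pod: 1440 × 9/16 = 810
  axial-flowered constricted-pod: 1440 × 3/16 = 270
  terminal-flowered inflated-pod: 1440 × 3/16 = 270
  terminal-flowered constricted-pod: 1440 × 1/16 = 90

810, 270, 270, 90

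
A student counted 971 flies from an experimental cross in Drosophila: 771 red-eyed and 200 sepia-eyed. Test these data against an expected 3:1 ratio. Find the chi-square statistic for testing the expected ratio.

10.038

Under the 3:1 hypothesis (Σ ratio = 4, N = 971):
  red-eyed: 971 × 3/4 = 728.25
  sepia-eyed: 971 × 1/4 = 242.75
χ² = Σ (O − E)² / E
  red-eyed: (771 − 728.25)² / 728.25 = 2.5095
  sepia-eyed: (200 − 242.75)² / 242.75 = 7.5286
χ² = 2.5095 + 7.5286 = 10.0381 ≈ 10.038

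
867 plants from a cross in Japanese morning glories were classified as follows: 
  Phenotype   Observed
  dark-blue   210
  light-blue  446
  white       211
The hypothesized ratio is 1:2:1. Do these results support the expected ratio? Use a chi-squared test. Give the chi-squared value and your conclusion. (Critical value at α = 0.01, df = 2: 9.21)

Expected counts for N = 867 under a 1:2:1 ratio (total parts = 4):
  dark-blue: 867 × 1/4 = 216.75
  light-blue: 867 × 2/4 = 433.5
  white: 867 × 1/4 = 216.75
χ² = Σ (O − E)² / E
  dark-blue: (210 − 216.75)² / 216.75 = 0.2102
  light-blue: (446 − 433.5)² / 433.5 = 0.3604
  white: (211 − 216.75)² / 216.75 = 0.1525
χ² = 0.2102 + 0.3604 + 0.1525 = 0.7231 ≈ 0.723
Degrees of freedom = 3 − 1 = 2; critical value at α = 0.01 is 9.21.
Since 0.723 < 9.21, we fail to reject the null hypothesis — the data are consistent with the 1:2:1 ratio.

0.723; consistent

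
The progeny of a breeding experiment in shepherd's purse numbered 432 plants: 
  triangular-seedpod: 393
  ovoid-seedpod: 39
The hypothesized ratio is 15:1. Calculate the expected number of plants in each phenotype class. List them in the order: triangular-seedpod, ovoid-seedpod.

The 15:1 ratio has 16 parts, so with N = 432 the expected counts are:
  triangular-seedpod: 432 × 15/16 = 405
  ovoid-seedpod: 432 × 1/16 = 27

405, 27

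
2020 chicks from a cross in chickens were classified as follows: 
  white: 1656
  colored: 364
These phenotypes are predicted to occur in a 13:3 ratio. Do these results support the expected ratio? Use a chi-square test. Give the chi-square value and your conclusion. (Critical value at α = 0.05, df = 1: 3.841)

Total ratio parts = 16. Expected numbers out of 2020:
  white: 2020 × 13/16 = 1641.25
  colored: 2020 × 3/16 = 378.75
χ² = Σ (O − E)² / E
  white: (1656 − 1641.25)² / 1641.25 = 0.1326
  colored: (364 − 378.75)² / 378.75 = 0.5744
χ² = 0.1326 + 0.5744 = 0.707
Degrees of freedom = 2 − 1 = 1; critical value at α = 0.05 is 3.841.
Since 0.707 < 3.841, we fail to reject the null hypothesis — the data are consistent with the 13:3 ratio.

0.707; consistent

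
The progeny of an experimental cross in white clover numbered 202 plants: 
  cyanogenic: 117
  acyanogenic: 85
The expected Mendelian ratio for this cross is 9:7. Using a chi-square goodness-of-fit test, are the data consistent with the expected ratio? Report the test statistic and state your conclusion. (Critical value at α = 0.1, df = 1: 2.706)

The 9:7 ratio has 16 parts, so with N = 202 the expected counts are:
  cyanogenic: 202 × 9/16 = 113.625
  acyanogenic: 202 × 7/16 = 88.375
χ² = Σ (O − E)² / E
  cyanogenic: (117 − 113.625)² / 113.625 = 0.1002
  acyanogenic: (85 − 88.375)² / 88.375 = 0.1289
χ² = 0.1002 + 0.1289 = 0.2291 ≈ 0.229
Degrees of freedom = 2 − 1 = 1; critical value at α = 0.1 is 2.706.
Since 0.229 < 2.706, we fail to reject the null hypothesis — the data are consistent with the 9:7 ratio.

0.229; consistent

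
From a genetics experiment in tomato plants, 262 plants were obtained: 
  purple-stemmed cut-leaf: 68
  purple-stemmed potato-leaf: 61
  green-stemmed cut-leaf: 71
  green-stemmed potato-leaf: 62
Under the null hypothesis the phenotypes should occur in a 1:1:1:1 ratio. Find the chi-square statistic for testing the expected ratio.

1.053

Total ratio parts = 4. Expected numbers out of 262:
  purple-stemmed cut-leaf: 262 × 1/4 = 65.5
  purple-stemmed potato-leaf: 262 × 1/4 = 65.5
  green-stemmed cut-leaf: 262 × 1/4 = 65.5
  green-stemmed potato-leaf: 262 × 1/4 = 65.5
χ² = Σ (O − E)² / E
  purple-stemmed cut-leaf: (68 − 65.5)² / 65.5 = 0.0954
  purple-stemmed potato-leaf: (61 − 65.5)² / 65.5 = 0.3092
  green-stemmed cut-leaf: (71 − 65.5)² / 65.5 = 0.4618
  green-stemmed potato-leaf: (62 − 65.5)² / 65.5 = 0.1870
χ² = 0.0954 + 0.3092 + 0.4618 + 0.1870 = 1.0534 ≈ 1.053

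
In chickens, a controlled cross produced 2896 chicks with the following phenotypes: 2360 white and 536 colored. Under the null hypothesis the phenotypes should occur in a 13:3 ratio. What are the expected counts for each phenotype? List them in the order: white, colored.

2353, 543

Total ratio parts = 16. Expected numbers out of 2896:
  white: 2896 × 13/16 = 2353
  colored: 2896 × 3/16 = 543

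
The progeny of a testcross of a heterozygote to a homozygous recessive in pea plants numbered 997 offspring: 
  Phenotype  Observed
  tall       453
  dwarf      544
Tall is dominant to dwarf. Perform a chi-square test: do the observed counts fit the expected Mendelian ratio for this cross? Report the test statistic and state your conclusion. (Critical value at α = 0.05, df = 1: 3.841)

A testcross of a heterozygote (Aa × aa) gives a 1:1 phenotypic ratio.
Total ratio parts = 2. Expected numbers out of 997:
  tall: 997 × 1/2 = 498.5
  dwarf: 997 × 1/2 = 498.5
χ² = Σ (O − E)² / E
  tall: (453 − 498.5)² / 498.5 = 4.1530
  dwarf: (544 − 498.5)² / 498.5 = 4.1530
χ² = 4.1530 + 4.1530 = 8.306
Degrees of freedom = 2 − 1 = 1; critical value at α = 0.05 is 3.841.
Since 8.306 > 3.841, we reject the null hypothesis — the data do not fit the 1:1 ratio.

8.306; not consistent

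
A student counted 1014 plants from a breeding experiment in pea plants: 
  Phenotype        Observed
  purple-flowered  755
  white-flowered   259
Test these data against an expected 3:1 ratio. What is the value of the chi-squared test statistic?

0.159

The 3:1 ratio has 4 parts, so with N = 1014 the expected counts are:
  purple-flowered: 1014 × 3/4 = 760.5
  white-flowered: 1014 × 1/4 = 253.5
χ² = Σ (O − E)² / E
  purple-flowered: (755 − 760.5)² / 760.5 = 0.0398
  white-flowered: (259 − 253.5)² / 253.5 = 0.1193
χ² = 0.0398 + 0.1193 = 0.1591 ≈ 0.159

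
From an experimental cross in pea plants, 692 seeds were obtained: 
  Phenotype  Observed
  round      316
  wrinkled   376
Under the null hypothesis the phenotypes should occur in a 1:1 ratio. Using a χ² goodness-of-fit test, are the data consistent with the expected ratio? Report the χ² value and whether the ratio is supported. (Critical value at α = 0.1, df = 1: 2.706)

5.202; not consistent

Expected counts for N = 692 under a 1:1 ratio (total parts = 2):
  round: 692 × 1/2 = 346
  wrinkled: 692 × 1/2 = 346
χ² = Σ (O − E)² / E
  round: (316 − 346)² / 346 = 2.6012
  wrinkled: (376 − 346)² / 346 = 2.6012
χ² = 2.6012 + 2.6012 = 5.2024 ≈ 5.202
Degrees of freedom = 2 − 1 = 1; critical value at α = 0.1 is 2.706.
Since 5.202 > 2.706, we reject the null hypothesis — the data do not fit the 1:1 ratio.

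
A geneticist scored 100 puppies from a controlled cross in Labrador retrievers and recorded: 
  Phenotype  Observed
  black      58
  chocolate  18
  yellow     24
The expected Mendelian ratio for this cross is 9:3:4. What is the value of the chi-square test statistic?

0.124

Under the 9:3:4 hypothesis (Σ ratio = 16, N = 100):
  black: 100 × 9/16 = 56.25
  chocolate: 100 × 3/16 = 18.75
  yellow: 100 × 4/16 = 25
χ² = Σ (O − E)² / E
  black: (58 − 56.25)² / 56.25 = 0.0544
  chocolate: (18 − 18.75)² / 18.75 = 0.0300
  yellow: (24 − 25)² / 25 = 0.0400
χ² = 0.0544 + 0.0300 + 0.0400 = 0.1244 ≈ 0.124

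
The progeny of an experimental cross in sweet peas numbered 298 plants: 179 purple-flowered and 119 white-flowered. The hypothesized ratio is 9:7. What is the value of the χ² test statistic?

1.764

The 9:7 ratio has 16 parts, so with N = 298 the expected counts are:
  purple-flowered: 298 × 9/16 = 167.625
  white-flowered: 298 × 7/16 = 130.375
χ² = Σ (O − E)² / E
  purple-flowered: (179 − 167.625)² / 167.625 = 0.7719
  white-flowered: (119 − 130.375)² / 130.375 = 0.9924
χ² = 0.7719 + 0.9924 = 1.7643 ≈ 1.764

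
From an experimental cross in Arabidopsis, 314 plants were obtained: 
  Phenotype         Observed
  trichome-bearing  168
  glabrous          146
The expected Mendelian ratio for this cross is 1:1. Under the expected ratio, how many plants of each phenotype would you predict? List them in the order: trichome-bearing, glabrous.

157, 157

Expected counts for N = 314 under a 1:1 ratio (total parts = 2):
  trichome-bearing: 314 × 1/2 = 157
  glabrous: 314 × 1/2 = 157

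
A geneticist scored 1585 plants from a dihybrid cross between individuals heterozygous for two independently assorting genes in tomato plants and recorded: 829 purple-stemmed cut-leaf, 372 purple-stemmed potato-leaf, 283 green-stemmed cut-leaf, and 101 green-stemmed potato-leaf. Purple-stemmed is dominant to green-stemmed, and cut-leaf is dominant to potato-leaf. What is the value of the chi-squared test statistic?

A dihybrid F₂ with independent assortment and complete dominance at both loci gives a 9:3:3:1 phenotypic ratio.
Total ratio parts = 16. Expected numbers out of 1585:
  purple-stemmed cut-leaf: 1585 × 9/16 = 891.5625
  purple-stemmed potato-leaf: 1585 × 3/16 = 297.1875
  green-stemmed cut-leaf: 1585 × 3/16 = 297.1875
  green-stemmed potato-leaf: 1585 × 1/16 = 99.0625
χ² = Σ (O − E)² / E
  purple-stemmed cut-leaf: (829 − 891.5625)² / 891.5625 = 4.3901
  purple-stemmed potato-leaf: (372 − 297.1875)² / 297.1875 = 18.8329
  green-stemmed cut-leaf: (283 − 297.1875)² / 297.1875 = 0.6773
  green-stemmed potato-leaf: (101 − 99.0625)² / 99.0625 = 0.0379
χ² = 4.3901 + 18.8329 + 0.6773 + 0.0379 = 23.9382 ≈ 23.938

23.938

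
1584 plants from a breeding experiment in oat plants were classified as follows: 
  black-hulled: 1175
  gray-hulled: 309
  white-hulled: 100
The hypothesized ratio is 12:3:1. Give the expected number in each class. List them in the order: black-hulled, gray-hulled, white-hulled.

Under the 12:3:1 hypothesis (Σ ratio = 16, N = 1584):
  black-hulled: 1584 × 12/16 = 1188
  gray-hulled: 1584 × 3/16 = 297
  white-hulled: 1584 × 1/16 = 99

1188, 297, 99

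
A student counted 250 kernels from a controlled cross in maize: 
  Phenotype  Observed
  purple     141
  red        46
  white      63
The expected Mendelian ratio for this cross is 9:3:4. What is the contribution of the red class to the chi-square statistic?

The 9:3:4 ratio has 16 parts, so with N = 250 the expected counts are:
  purple: 250 × 9/16 = 140.625
  red: 250 × 3/16 = 46.875
  white: 250 × 4/16 = 62.5
Contribution of red: (46 − 46.875)² / 46.875 = 0.0163

0.016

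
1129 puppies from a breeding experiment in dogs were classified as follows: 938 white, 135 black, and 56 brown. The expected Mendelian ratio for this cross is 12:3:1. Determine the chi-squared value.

40.620

Total ratio parts = 16. Expected numbers out of 1129:
  white: 1129 × 12/16 = 846.75
  black: 1129 × 3/16 = 211.6875
  brown: 1129 × 1/16 = 70.5625
χ² = Σ (O − E)² / E
  white: (938 − 846.75)² / 846.75 = 9.8336
  black: (135 − 211.6875)² / 211.6875 = 27.7814
  brown: (56 − 70.5625)² / 70.5625 = 3.0054
χ² = 9.8336 + 27.7814 + 3.0054 = 40.6204 ≈ 40.620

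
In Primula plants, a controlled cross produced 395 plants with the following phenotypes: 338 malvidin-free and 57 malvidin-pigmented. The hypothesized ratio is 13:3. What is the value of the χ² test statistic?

Total ratio parts = 16. Expected numbers out of 395:
  malvidin-free: 395 × 13/16 = 320.9375
  malvidin-pigmented: 395 × 3/16 = 74.0625
χ² = Σ (O − E)² / E
  malvidin-free: (338 − 320.9375)² / 320.9375 = 0.9071
  malvidin-pigmented: (57 − 74.0625)² / 74.0625 = 3.9309
χ² = 0.9071 + 3.9309 = 4.838

4.838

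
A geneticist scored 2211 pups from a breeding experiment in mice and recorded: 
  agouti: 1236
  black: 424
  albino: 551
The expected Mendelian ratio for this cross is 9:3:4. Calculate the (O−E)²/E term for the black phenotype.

0.215

Under the 9:3:4 hypothesis (Σ ratio = 16, N = 2211):
  agouti: 2211 × 9/16 = 1243.6875
  black: 2211 × 3/16 = 414.5625
  albino: 2211 × 4/16 = 552.75
Contribution of black: (424 − 414.5625)² / 414.5625 = 0.2148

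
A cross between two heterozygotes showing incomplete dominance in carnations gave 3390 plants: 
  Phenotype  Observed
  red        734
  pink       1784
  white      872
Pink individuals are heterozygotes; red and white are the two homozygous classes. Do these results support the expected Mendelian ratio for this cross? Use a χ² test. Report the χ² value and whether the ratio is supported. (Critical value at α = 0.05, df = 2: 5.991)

20.582; not consistent

With incomplete dominance, a heterozygote × heterozygote cross gives a 1:2:1 phenotypic ratio.
Under the 1:2:1 hypothesis (Σ ratio = 4, N = 3390):
  red: 3390 × 1/4 = 847.5
  pink: 3390 × 2/4 = 1695
  white: 3390 × 1/4 = 847.5
χ² = Σ (O − E)² / E
  red: (734 − 847.5)² / 847.5 = 15.2003
  pink: (1784 − 1695)² / 1695 = 4.6732
  white: (872 − 847.5)² / 847.5 = 0.7083
χ² = 15.2003 + 4.6732 + 0.7083 = 20.5818 ≈ 20.582
Degrees of freedom = 3 − 1 = 2; critical value at α = 0.05 is 5.991.
Since 20.582 > 5.991, we reject the null hypothesis — the data do not fit the 1:2:1 ratio.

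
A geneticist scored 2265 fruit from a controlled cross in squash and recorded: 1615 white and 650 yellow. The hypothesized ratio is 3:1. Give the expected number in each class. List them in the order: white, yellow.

The 3:1 ratio has 4 parts, so with N = 2265 the expected counts are:
  white: 2265 × 3/4 = 1698.75
  yellow: 2265 × 1/4 = 566.25

1698.75, 566.25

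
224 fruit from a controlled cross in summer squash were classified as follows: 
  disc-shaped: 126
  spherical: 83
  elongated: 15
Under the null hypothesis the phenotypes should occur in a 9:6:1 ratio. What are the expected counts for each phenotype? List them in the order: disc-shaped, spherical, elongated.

Total ratio parts = 16. Expected numbers out of 224:
  disc-shaped: 224 × 9/16 = 126
  spherical: 224 × 6/16 = 84
  elongated: 224 × 1/16 = 14

126, 84, 14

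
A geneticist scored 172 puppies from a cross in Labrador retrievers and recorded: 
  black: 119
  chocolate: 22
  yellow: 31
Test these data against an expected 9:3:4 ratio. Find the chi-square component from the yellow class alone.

3.349

Expected counts for N = 172 under a 9:3:4 ratio (total parts = 16):
  black: 172 × 9/16 = 96.75
  chocolate: 172 × 3/16 = 32.25
  yellow: 172 × 4/16 = 43
Contribution of yellow: (31 − 43)² / 43 = 3.3488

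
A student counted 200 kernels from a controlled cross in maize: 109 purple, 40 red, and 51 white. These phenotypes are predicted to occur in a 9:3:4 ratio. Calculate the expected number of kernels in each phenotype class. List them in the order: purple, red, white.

Expected counts for N = 200 under a 9:3:4 ratio (total parts = 16):
  purple: 200 × 9/16 = 112.5
  red: 200 × 3/16 = 37.5
  white: 200 × 4/16 = 50

112.5, 37.5, 50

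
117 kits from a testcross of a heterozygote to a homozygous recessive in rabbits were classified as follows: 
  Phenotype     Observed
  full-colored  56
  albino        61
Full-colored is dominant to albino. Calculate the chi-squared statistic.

A testcross of a heterozygote (Aa × aa) gives a 1:1 phenotypic ratio.
Under the 1:1 hypothesis (Σ ratio = 2, N = 117):
  full-colored: 117 × 1/2 = 58.5
  albino: 117 × 1/2 = 58.5
χ² = Σ (O − E)² / E
  full-colored: (56 − 58.5)² / 58.5 = 0.1068
  albino: (61 − 58.5)² / 58.5 = 0.1068
χ² = 0.1068 + 0.1068 = 0.2136 ≈ 0.214

0.214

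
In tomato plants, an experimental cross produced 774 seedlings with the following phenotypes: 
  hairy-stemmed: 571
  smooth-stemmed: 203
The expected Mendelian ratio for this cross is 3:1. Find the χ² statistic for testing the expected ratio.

The 3:1 ratio has 4 parts, so with N = 774 the expected counts are:
  hairy-stemmed: 774 × 3/4 = 580.5
  smooth-stemmed: 774 × 1/4 = 193.5
χ² = Σ (O − E)² / E
  hairy-stemmed: (571 − 580.5)² / 580.5 = 0.1555
  smooth-stemmed: (203 − 193.5)² / 193.5 = 0.4664
χ² = 0.1555 + 0.4664 = 0.6219 ≈ 0.622

0.622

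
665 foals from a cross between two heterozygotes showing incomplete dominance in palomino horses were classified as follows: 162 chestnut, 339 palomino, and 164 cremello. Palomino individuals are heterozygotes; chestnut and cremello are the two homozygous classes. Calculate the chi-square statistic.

0.266

With incomplete dominance, a heterozygote × heterozygote cross gives a 1:2:1 phenotypic ratio.
The 1:2:1 ratio has 4 parts, so with N = 665 the expected counts are:
  chestnut: 665 × 1/4 = 166.25
  palomino: 665 × 2/4 = 332.5
  cremello: 665 × 1/4 = 166.25
χ² = Σ (O − E)² / E
  chestnut: (162 − 166.25)² / 166.25 = 0.1086
  palomino: (339 − 332.5)² / 332.5 = 0.1271
  cremello: (164 − 166.25)² / 166.25 = 0.0305
χ² = 0.1086 + 0.1271 + 0.0305 = 0.2662 ≈ 0.266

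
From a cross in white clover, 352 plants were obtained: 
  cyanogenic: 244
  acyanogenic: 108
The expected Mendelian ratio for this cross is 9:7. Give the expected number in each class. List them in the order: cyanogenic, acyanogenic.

Total ratio parts = 16. Expected numbers out of 352:
  cyanogenic: 352 × 9/16 = 198
  acyanogenic: 352 × 7/16 = 154

198, 154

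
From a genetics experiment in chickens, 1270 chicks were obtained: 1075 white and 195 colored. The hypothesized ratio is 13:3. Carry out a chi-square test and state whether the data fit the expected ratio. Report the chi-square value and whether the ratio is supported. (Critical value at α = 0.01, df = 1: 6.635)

Total ratio parts = 16. Expected numbers out of 1270:
  white: 1270 × 13/16 = 1031.875
  colored: 1270 × 3/16 = 238.125
χ² = Σ (O − E)² / E
  white: (1075 − 1031.875)² / 1031.875 = 1.8023
  colored: (195 − 238.125)² / 238.125 = 7.8100
χ² = 1.8023 + 7.8100 = 9.6123 ≈ 9.612
Degrees of freedom = 2 − 1 = 1; critical value at α = 0.01 is 6.635.
Since 9.612 > 6.635, we reject the null hypothesis — the data do not fit the 13:3 ratio.

9.612; not consistent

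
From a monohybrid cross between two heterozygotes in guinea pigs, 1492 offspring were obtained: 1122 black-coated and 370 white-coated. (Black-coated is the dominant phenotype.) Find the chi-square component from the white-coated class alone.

For a monohybrid cross between heterozygotes with complete dominance, the expected phenotypic ratio is 3:1.
The 3:1 ratio has 4 parts, so with N = 1492 the expected counts are:
  black-coated: 1492 × 3/4 = 1119
  white-coated: 1492 × 1/4 = 373
Contribution of white-coated: (370 − 373)² / 373 = 0.0241

0.024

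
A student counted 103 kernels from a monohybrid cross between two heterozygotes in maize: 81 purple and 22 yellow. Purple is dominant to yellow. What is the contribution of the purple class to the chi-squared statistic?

For a monohybrid cross between heterozygotes with complete dominance, the expected phenotypic ratio is 3:1.
Under the 3:1 hypothesis (Σ ratio = 4, N = 103):
  purple: 103 × 3/4 = 77.25
  yellow: 103 × 1/4 = 25.75
Contribution of purple: (81 − 77.25)² / 77.25 = 0.1820

0.182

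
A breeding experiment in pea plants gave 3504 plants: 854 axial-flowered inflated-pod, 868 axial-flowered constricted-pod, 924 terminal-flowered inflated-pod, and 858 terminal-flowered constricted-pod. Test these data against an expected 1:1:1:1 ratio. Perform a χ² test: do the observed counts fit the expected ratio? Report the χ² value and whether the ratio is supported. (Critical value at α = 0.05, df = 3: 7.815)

Under the 1:1:1:1 hypothesis (Σ ratio = 4, N = 3504):
  axial-flowered inflated-pod: 3504 × 1/4 = 876
  axial-flowered constricted-pod: 3504 × 1/4 = 876
  terminal-flowered inflated-pod: 3504 × 1/4 = 876
  terminal-flowered constricted-pod: 3504 × 1/4 = 876
χ² = Σ (O − E)² / E
  axial-flowered inflated-pod: (854 − 876)² / 876 = 0.5525
  axial-flowered constricted-pod: (868 − 876)² / 876 = 0.0731
  terminal-flowered inflated-pod: (924 − 876)² / 876 = 2.6301
  terminal-flowered constricted-pod: (858 − 876)² / 876 = 0.3699
χ² = 0.5525 + 0.0731 + 2.6301 + 0.3699 = 3.6256 ≈ 3.626
Degrees of freedom = 4 − 1 = 3; critical value at α = 0.05 is 7.815.
Since 3.626 < 7.815, we fail to reject the null hypothesis — the data are consistent with the 1:1:1:1 ratio.

3.626; consistent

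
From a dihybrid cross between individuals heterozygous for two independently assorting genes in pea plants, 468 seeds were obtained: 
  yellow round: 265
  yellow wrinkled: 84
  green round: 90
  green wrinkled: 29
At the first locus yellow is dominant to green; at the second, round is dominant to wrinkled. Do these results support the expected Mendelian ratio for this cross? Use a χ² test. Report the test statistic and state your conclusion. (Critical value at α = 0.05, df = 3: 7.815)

A dihybrid F₂ with independent assortment and complete dominance at both loci gives a 9:3:3:1 phenotypic ratio.
Total ratio parts = 16. Expected numbers out of 468:
  yellow round: 468 × 9/16 = 263.25
  yellow wrinkled: 468 × 3/16 = 87.75
  green round: 468 × 3/16 = 87.75
  green wrinkled: 468 × 1/16 = 29.25
χ² = Σ (O − E)² / E
  yellow round: (265 − 263.25)² / 263.25 = 0.0116
  yellow wrinkled: (84 − 87.75)² / 87.75 = 0.1603
  green round: (90 − 87.75)² / 87.75 = 0.0577
  green wrinkled: (29 − 29.25)² / 29.25 = 0.0021
χ² = 0.0116 + 0.1603 + 0.0577 + 0.0021 = 0.2317 ≈ 0.232
Degrees of freedom = 4 − 1 = 3; critical value at α = 0.05 is 7.815.
Since 0.232 < 7.815, we fail to reject the null hypothesis — the data are consistent with the 9:3:3:1 ratio.

0.232; consistent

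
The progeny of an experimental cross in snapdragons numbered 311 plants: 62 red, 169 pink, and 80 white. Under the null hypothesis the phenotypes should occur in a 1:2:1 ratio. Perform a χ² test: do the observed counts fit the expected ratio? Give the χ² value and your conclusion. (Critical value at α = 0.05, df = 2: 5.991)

4.428; consistent

Total ratio parts = 4. Expected numbers out of 311:
  red: 311 × 1/4 = 77.75
  pink: 311 × 2/4 = 155.5
  white: 311 × 1/4 = 77.75
χ² = Σ (O − E)² / E
  red: (62 − 77.75)² / 77.75 = 3.1905
  pink: (169 − 155.5)² / 155.5 = 1.1720
  white: (80 − 77.75)² / 77.75 = 0.0651
χ² = 3.1905 + 1.1720 + 0.0651 = 4.4276 ≈ 4.428
Degrees of freedom = 3 − 1 = 2; critical value at α = 0.05 is 5.991.
Since 4.428 < 5.991, we fail to reject the null hypothesis — the data are consistent with the 1:2:1 ratio.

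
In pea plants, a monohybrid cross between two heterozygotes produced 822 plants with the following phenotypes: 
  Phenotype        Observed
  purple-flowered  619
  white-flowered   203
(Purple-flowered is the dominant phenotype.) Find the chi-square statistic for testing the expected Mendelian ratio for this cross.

For a monohybrid cross between heterozygotes with complete dominance, the expected phenotypic ratio is 3:1.
Expected counts for N = 822 under a 3:1 ratio (total parts = 4):
  purple-flowered: 822 × 3/4 = 616.5
  white-flowered: 822 × 1/4 = 205.5
χ² = Σ (O − E)² / E
  purple-flowered: (619 − 616.5)² / 616.5 = 0.0101
  white-flowered: (203 − 205.5)² / 205.5 = 0.0304
χ² = 0.0101 + 0.0304 = 0.0405 ≈ 0.041

0.041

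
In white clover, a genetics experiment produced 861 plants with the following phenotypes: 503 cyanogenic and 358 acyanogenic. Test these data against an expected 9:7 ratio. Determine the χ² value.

Expected counts for N = 861 under a 9:7 ratio (total parts = 16):
  cyanogenic: 861 × 9/16 = 484.3125
  acyanogenic: 861 × 7/16 = 376.6875
χ² = Σ (O − E)² / E
  cyanogenic: (503 − 484.3125)² / 484.3125 = 0.7211
  acyanogenic: (358 − 376.6875)² / 376.6875 = 0.9271
χ² = 0.7211 + 0.9271 = 1.6482 ≈ 1.648

1.648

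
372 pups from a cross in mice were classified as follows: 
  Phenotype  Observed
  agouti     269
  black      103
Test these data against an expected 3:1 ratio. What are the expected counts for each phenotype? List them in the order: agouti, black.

279, 93

Expected counts for N = 372 under a 3:1 ratio (total parts = 4):
  agouti: 372 × 3/4 = 279
  black: 372 × 1/4 = 93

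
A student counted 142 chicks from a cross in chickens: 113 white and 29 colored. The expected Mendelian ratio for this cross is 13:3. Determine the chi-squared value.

0.261

Total ratio parts = 16. Expected numbers out of 142:
  white: 142 × 13/16 = 115.375
  colored: 142 × 3/16 = 26.625
χ² = Σ (O − E)² / E
  white: (113 − 115.375)² / 115.375 = 0.0489
  colored: (29 − 26.625)² / 26.625 = 0.2119
χ² = 0.0489 + 0.2119 = 0.2608 ≈ 0.261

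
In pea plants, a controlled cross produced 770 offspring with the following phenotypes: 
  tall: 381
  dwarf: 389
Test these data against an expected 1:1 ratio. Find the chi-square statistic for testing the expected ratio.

0.083

Total ratio parts = 2. Expected numbers out of 770:
  tall: 770 × 1/2 = 385
  dwarf: 770 × 1/2 = 385
χ² = Σ (O − E)² / E
  tall: (381 − 385)² / 385 = 0.0416
  dwarf: (389 − 385)² / 385 = 0.0416
χ² = 0.0416 + 0.0416 = 0.0832 ≈ 0.083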